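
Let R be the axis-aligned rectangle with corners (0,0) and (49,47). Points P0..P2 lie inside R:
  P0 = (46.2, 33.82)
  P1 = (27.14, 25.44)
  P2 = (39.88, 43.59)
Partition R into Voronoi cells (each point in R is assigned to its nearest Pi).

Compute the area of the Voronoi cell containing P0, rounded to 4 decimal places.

1. box [0,49]×[0,47]: [(0, 0) (49, 0) (49, 47) (0, 47)]
2. ⊥bis P0·P1 via (36.67,29.63): [(49, 1.5859) (49, 47) (29.033, 47)]  |A|=453.3912
3. ⊥bis P0·P2 via (43.04,38.705): [(34.9741, 33.4873) (49, 1.5859) (49, 42.5604)]  |A|=287.3529
4. canonical 3-gon: [(34.9741, 33.4873) (49, 1.5859) (49, 42.5604)]
5. shoelace: 287.3529

Area of P0's cell: 287.3529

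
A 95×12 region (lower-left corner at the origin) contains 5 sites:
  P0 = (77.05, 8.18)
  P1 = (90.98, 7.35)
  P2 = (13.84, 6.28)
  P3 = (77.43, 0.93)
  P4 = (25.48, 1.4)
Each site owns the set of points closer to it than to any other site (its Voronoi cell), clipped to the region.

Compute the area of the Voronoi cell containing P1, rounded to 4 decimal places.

Area of P1's cell: 126.6757

1. box [0,95]×[0,12]: [(0, 0) (95, 0) (95, 12) (0, 12)]
2. ⊥bis P1·P0 via (84.015,7.765): [(83.5523, 0) (95, 0) (95, 12) (84.2673, 12)]  |A|=133.082
3. ⊥bis P1·P2 via (52.41,6.815): [(83.5523, 0) (95, 0) (95, 12) (84.2673, 12)]  |A|=133.082
4. ⊥bis P1·P3 via (84.205,4.14): [(83.8444, 4.9012) (86.1665, 0) (95, 0) (95, 12) (84.2673, 12)]  |A|=126.6757
5. ⊥bis P1·P4 via (58.23,4.375): [(83.8444, 4.9012) (86.1665, 0) (95, 0) (95, 12) (84.2673, 12)]  |A|=126.6757
6. canonical 5-gon: [(83.8444, 4.9012) (86.1665, 0) (95, 0) (95, 12) (84.2673, 12)]
7. shoelace: 126.6757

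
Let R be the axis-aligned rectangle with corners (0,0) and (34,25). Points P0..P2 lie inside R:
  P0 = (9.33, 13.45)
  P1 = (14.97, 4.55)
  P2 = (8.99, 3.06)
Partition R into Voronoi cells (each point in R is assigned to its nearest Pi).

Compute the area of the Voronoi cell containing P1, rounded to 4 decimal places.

Area of P1's cell: 350.4249

1. box [0,34]×[0,25]: [(0, 0) (34, 0) (34, 25) (0, 25)]
2. ⊥bis P1·P0 via (12.15,9): [(0, 1.3004) (0, 0) (34, 0) (34, 22.8465)]  |A|=410.4984
3. ⊥bis P1·P2 via (11.98,3.805): [(10.8853, 8.1985) (12.9281, 0) (34, 0) (34, 22.8465)]  |A|=350.4249
4. canonical 4-gon: [(10.8853, 8.1985) (12.9281, 0) (34, 0) (34, 22.8465)]
5. shoelace: 350.4249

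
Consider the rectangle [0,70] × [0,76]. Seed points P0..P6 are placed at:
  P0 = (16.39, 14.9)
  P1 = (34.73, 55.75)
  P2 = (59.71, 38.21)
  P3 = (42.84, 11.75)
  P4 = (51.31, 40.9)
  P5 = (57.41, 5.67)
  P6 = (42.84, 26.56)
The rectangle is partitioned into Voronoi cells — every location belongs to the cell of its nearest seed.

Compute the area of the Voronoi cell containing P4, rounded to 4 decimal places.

Area of P4's cell: 441.9968

1. box [0,70]×[0,76]: [(0, 0) (70, 0) (70, 76) (0, 76)]
2. ⊥bis P4·P0 via (33.85,27.9): [(0, 73.3632) (54.6232, 0) (70, 0) (70, 76) (0, 76)]  |A|=3316.335
3. ⊥bis P4·P1 via (43.02,48.325): [(29.7083, 33.4626) (54.6232, 0) (70, 0) (70, 76) (67.8073, 76)]  |A|=1834.992
4. ⊥bis P4·P2 via (55.51,39.555): [(66.8326, 74.9117) (29.7083, 33.4626) (46.3859, 11.0633)]  |A|=761.4113
5. ⊥bis P4·P3 via (47.075,26.325): [(50.9159, 25.209) (66.8326, 74.9117) (29.7083, 33.4626) (31.6954, 30.7938)]  |A|=612.819
6. ⊥bis P4·P5 via (54.36,23.285): [(50.9159, 25.209) (66.8326, 74.9117) (29.7083, 33.4626) (31.6954, 30.7938)]  |A|=612.819
7. ⊥bis P4·P6 via (47.075,33.73): [(52.5996, 30.4668) (66.8326, 74.9117) (35.8737, 40.3461)]  |A|=441.9968
8. canonical 3-gon: [(52.5996, 30.4668) (66.8326, 74.9117) (35.8737, 40.3461)]
9. shoelace: 441.9968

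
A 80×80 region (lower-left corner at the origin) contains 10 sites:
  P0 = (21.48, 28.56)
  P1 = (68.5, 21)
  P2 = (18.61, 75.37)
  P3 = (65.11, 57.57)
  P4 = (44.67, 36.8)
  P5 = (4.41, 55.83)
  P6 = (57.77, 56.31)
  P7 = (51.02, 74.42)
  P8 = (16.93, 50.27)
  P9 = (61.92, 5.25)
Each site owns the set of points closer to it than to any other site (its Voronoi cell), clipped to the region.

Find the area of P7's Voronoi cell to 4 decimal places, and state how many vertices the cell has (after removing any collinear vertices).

Area of P7's cell: 525.4871 (5 vertices)

1. box [0,80]×[0,80]: [(0, 0) (80, 0) (80, 80) (0, 80)]
2. ⊥bis P7·P0 via (36.25,51.49): [(0, 74.8399) (80, 23.3091) (80, 80) (0, 80)]  |A|=2474.0403
3. ⊥bis P7·P1 via (59.76,47.71): [(0, 74.8399) (48.0613, 43.882) (80, 54.3329) (80, 80) (0, 80)]  |A|=1978.6102
4. ⊥bis P7·P2 via (34.815,74.895): [(34.1683, 52.8309) (48.0613, 43.882) (80, 54.3329) (80, 80) (34.9646, 80)]  |A|=1415.4754
5. ⊥bis P7·P3 via (58.065,65.995): [(34.1683, 52.8309) (38.7743, 49.864) (74.8133, 80) (34.9646, 80)]  |A|=664.1912
6. ⊥bis P7·P4 via (47.845,55.61): [(34.3167, 57.8935) (46.0151, 55.9189) (74.8133, 80) (34.9646, 80)]  |A|=609.7469
7. ⊥bis P7·P5 via (27.715,65.125): [(34.3167, 57.8935) (46.0151, 55.9189) (74.8133, 80) (34.9646, 80)]  |A|=609.7469
8. ⊥bis P7·P6 via (54.395,65.365): [(34.3167, 57.8935) (34.3391, 57.8897) (59.6571, 67.3263) (74.8133, 80) (34.9646, 80)]  |A|=529.7071
9. ⊥bis P7·P8 via (33.975,62.345): [(34.4284, 61.705) (36.548, 58.713) (59.6571, 67.3263) (74.8133, 80) (34.9646, 80)]  |A|=525.4871
10. ⊥bis P7·P9 via (56.47,39.835): [(34.4284, 61.705) (36.548, 58.713) (59.6571, 67.3263) (74.8133, 80) (34.9646, 80)]  |A|=525.4871
11. canonical 5-gon: [(34.4284, 61.705) (36.548, 58.713) (59.6571, 67.3263) (74.8133, 80) (34.9646, 80)]
12. shoelace: 525.4871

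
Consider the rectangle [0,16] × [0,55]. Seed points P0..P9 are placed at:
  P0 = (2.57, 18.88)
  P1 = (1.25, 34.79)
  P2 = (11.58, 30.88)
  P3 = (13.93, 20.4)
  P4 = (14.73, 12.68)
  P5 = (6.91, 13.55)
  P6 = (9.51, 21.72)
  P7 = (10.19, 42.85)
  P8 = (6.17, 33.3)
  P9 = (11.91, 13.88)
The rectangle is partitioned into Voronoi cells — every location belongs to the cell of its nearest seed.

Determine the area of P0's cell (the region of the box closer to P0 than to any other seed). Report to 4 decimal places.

1. box [0,16]×[0,55]: [(0, 0) (16, 0) (16, 55) (0, 55)]
2. ⊥bis P0·P1 via (1.91,26.835): [(0, 26.6765) (0, 0) (16, 0) (16, 28.004)]  |A|=437.4443
3. ⊥bis P0·P2 via (7.075,24.88): [(4.2164, 27.0264) (0, 26.6765) (0, 0) (16, 0) (16, 18.1788)]  |A|=379.5561
4. ⊥bis P0·P3 via (8.25,19.64): [(7.6018, 24.4845) (4.2164, 27.0264) (0, 26.6765) (0, 0) (10.8779, 0)]  |A|=240.5153
5. ⊥bis P0·P4 via (8.65,15.78): [(8.7423, 15.961) (7.6018, 24.4845) (4.2164, 27.0264) (0, 26.6765) (0, 0) (0.6043, 0)]  |A|=158.527
6. ⊥bis P0·P5 via (4.74,16.215): [(8.3184, 19.1287) (7.6018, 24.4845) (4.2164, 27.0264) (0, 26.6765) (0, 12.3554)]  |A|=85.0865
7. ⊥bis P0·P6 via (6.04,20.3): [(6.969, 18.0299) (3.3179, 26.9518) (0, 26.6765) (0, 12.3554)]  |A|=65.2052
8. ⊥bis P0·P7 via (6.38,30.865): [(6.969, 18.0299) (3.3179, 26.9518) (0, 26.6765) (0, 12.3554)]  |A|=65.2052
9. ⊥bis P0·P8 via (4.37,26.09): [(6.969, 18.0299) (3.591, 26.2845) (1.5166, 26.8024) (0, 26.6765) (0, 12.3554)]  |A|=64.5838
10. ⊥bis P0·P9 via (7.24,16.38): [(6.969, 18.0299) (3.591, 26.2845) (1.5166, 26.8024) (0, 26.6765) (0, 12.3554)]  |A|=64.5838
11. canonical 5-gon: [(6.969, 18.0299) (3.591, 26.2845) (1.5166, 26.8024) (0, 26.6765) (0, 12.3554)]
12. shoelace: 64.5838

Area of P0's cell: 64.5838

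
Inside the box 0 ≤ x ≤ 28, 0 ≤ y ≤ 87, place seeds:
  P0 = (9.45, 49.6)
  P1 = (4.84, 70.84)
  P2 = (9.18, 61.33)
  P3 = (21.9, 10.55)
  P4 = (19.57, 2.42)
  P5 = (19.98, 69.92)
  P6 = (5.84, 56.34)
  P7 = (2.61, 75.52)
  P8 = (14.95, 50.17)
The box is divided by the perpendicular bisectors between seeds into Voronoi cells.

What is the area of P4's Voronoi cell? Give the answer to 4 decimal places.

Area of P4's cell: 235.6257

1. box [0,28]×[0,87]: [(0, 0) (28, 0) (28, 87) (0, 87)]
2. ⊥bis P4·P0 via (14.51,26.01): [(0, 22.8976) (0, 0) (28, 0) (28, 28.9036)]  |A|=725.217
3. ⊥bis P4·P1 via (12.205,36.63): [(0, 22.8976) (0, 0) (28, 0) (28, 28.9036)]  |A|=725.217
4. ⊥bis P4·P2 via (14.375,31.875): [(0, 22.8976) (0, 0) (28, 0) (28, 28.9036)]  |A|=725.217
5. ⊥bis P4·P3 via (20.735,6.485): [(0, 12.4275) (0, 0) (28, 0) (28, 4.4029)]  |A|=235.6257
6. ⊥bis P4·P5 via (19.775,36.17): [(0, 12.4275) (0, 0) (28, 0) (28, 4.4029)]  |A|=235.6257
7. ⊥bis P4·P6 via (12.705,29.38): [(0, 12.4275) (0, 0) (28, 0) (28, 4.4029)]  |A|=235.6257
8. ⊥bis P4·P7 via (11.09,38.97): [(0, 12.4275) (0, 0) (28, 0) (28, 4.4029)]  |A|=235.6257
9. ⊥bis P4·P8 via (17.26,26.295): [(0, 12.4275) (0, 0) (28, 0) (28, 4.4029)]  |A|=235.6257
10. canonical 4-gon: [(0, 12.4275) (0, 0) (28, 0) (28, 4.4029)]
11. shoelace: 235.6257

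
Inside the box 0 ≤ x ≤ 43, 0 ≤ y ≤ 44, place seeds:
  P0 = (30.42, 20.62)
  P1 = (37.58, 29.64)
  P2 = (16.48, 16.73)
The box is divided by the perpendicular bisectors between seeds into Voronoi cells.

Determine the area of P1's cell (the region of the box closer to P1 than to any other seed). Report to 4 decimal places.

1. box [0,43]×[0,44]: [(0, 0) (43, 0) (43, 44) (0, 44)]
2. ⊥bis P1·P0 via (34,25.13): [(43, 17.9859) (43, 44) (10.228, 44)]  |A|=426.2672
3. ⊥bis P1·P2 via (27.03,23.185): [(18.1343, 37.7241) (43, 17.9859) (43, 44) (14.2944, 44)]  |A|=413.5071
4. canonical 4-gon: [(18.1343, 37.7241) (43, 17.9859) (43, 44) (14.2944, 44)]
5. shoelace: 413.5071

Area of P1's cell: 413.5071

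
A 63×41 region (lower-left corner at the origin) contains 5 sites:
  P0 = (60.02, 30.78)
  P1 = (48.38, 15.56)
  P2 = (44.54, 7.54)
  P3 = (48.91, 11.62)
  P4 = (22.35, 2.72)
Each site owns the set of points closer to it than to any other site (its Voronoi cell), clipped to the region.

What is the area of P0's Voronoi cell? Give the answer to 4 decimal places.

Area of P0's cell: 394.3589

1. box [0,63]×[0,41]: [(0, 0) (63, 0) (63, 41) (0, 41)]
2. ⊥bis P0·P1 via (54.2,23.17): [(63, 16.4399) (63, 41) (30.8862, 41)]  |A|=394.3589
3. ⊥bis P0·P2 via (52.28,19.16): [(63, 16.4399) (63, 41) (30.8862, 41)]  |A|=394.3589
4. ⊥bis P0·P3 via (54.465,21.2): [(63, 16.4399) (63, 41) (30.8862, 41)]  |A|=394.3589
5. ⊥bis P0·P4 via (41.185,16.75): [(63, 16.4399) (63, 41) (30.8862, 41)]  |A|=394.3589
6. canonical 3-gon: [(63, 16.4399) (63, 41) (30.8862, 41)]
7. shoelace: 394.3589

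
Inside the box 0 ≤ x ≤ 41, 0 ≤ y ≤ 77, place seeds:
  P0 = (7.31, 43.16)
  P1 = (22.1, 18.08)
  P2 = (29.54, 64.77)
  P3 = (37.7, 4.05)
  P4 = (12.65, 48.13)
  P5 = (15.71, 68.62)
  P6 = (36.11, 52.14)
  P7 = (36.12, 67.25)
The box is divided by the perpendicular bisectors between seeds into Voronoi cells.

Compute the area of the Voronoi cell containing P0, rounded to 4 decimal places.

Area of P0's cell: 355.9503

1. box [0,41]×[0,77]: [(0, 0) (41, 0) (41, 77) (0, 77)]
2. ⊥bis P0·P1 via (14.705,30.62): [(0, 21.9483) (41, 46.1265) (41, 77) (0, 77)]  |A|=1761.4672
3. ⊥bis P0·P2 via (18.425,53.965): [(0, 72.9186) (0, 21.9483) (31.4942, 40.5208)]  |A|=802.6357
4. ⊥bis P0·P3 via (22.505,23.605): [(0, 72.9186) (0, 21.9483) (31.4942, 40.5208)]  |A|=802.6357
5. ⊥bis P0·P4 via (9.98,45.645): [(0, 56.368) (0, 21.9483) (20.6829, 34.1453)]  |A|=355.9503
6. ⊥bis P0·P5 via (11.51,55.89): [(0, 56.368) (0, 21.9483) (20.6829, 34.1453)]  |A|=355.9503
7. ⊥bis P0·P6 via (21.71,47.65): [(0, 56.368) (0, 21.9483) (20.6829, 34.1453)]  |A|=355.9503
8. ⊥bis P0·P7 via (21.715,55.205): [(0, 56.368) (0, 21.9483) (20.6829, 34.1453)]  |A|=355.9503
9. canonical 3-gon: [(0, 56.368) (0, 21.9483) (20.6829, 34.1453)]
10. shoelace: 355.9503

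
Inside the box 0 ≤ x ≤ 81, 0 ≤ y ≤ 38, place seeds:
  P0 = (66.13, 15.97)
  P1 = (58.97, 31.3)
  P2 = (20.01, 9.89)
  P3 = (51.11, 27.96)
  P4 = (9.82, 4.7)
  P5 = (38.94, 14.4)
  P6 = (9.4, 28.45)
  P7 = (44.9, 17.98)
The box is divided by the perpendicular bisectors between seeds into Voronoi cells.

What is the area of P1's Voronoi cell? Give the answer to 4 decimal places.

Area of P1's cell: 305.4689

1. box [0,81]×[0,38]: [(0, 0) (81, 0) (81, 38) (0, 38)]
2. ⊥bis P1·P0 via (62.55,23.635): [(0, 0) (11.946, 0) (81, 32.2522) (81, 38) (0, 38)]  |A|=1964.4278
3. ⊥bis P1·P2 via (39.49,20.595): [(42.8705, 14.4435) (81, 32.2522) (81, 38) (29.9253, 38)]  |A|=711.1503
4. ⊥bis P1·P3 via (55.04,29.63): [(58.4093, 21.7011) (81, 32.2522) (81, 38) (51.4833, 38)]  |A|=305.4689
5. ⊥bis P1·P4 via (34.395,18): [(58.4093, 21.7011) (81, 32.2522) (81, 38) (51.4833, 38)]  |A|=305.4689
6. ⊥bis P1·P5 via (48.955,22.85): [(58.4093, 21.7011) (81, 32.2522) (81, 38) (51.4833, 38)]  |A|=305.4689
7. ⊥bis P1·P6 via (34.185,29.875): [(58.4093, 21.7011) (81, 32.2522) (81, 38) (51.4833, 38)]  |A|=305.4689
8. ⊥bis P1·P7 via (51.935,24.64): [(58.4093, 21.7011) (81, 32.2522) (81, 38) (51.4833, 38)]  |A|=305.4689
9. canonical 4-gon: [(58.4093, 21.7011) (81, 32.2522) (81, 38) (51.4833, 38)]
10. shoelace: 305.4689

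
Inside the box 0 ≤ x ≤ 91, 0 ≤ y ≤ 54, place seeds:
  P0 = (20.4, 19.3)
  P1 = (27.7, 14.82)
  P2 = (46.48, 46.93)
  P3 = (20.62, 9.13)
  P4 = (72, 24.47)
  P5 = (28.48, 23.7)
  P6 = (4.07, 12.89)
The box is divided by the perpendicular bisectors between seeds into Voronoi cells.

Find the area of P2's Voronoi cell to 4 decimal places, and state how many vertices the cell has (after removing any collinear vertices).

Area of P2's cell: 884.8710 (3 vertices)

1. box [0,91]×[0,54]: [(0, 0) (91, 0) (91, 54) (0, 54)]
2. ⊥bis P2·P0 via (33.44,33.115): [(68.5231, 0) (91, 0) (91, 54) (11.3138, 54)]  |A|=2758.4048
3. ⊥bis P2·P1 via (37.09,30.875): [(33.7331, 32.8383) (89.88, 0) (91, 0) (91, 54) (11.3138, 54)]  |A|=2407.7426
4. ⊥bis P2·P3 via (33.55,28.03): [(33.7331, 32.8383) (89.88, 0) (91, 0) (91, 54) (11.3138, 54)]  |A|=2407.7426
5. ⊥bis P2·P4 via (59.24,35.7): [(33.7331, 32.8383) (48.9096, 23.9621) (75.3457, 54) (11.3138, 54)]  |A|=1022.7721
6. ⊥bis P2·P5 via (37.48,35.315): [(50.2159, 25.4465) (75.3457, 54) (13.366, 54)]  |A|=884.871
7. ⊥bis P2·P6 via (25.275,29.91): [(50.2159, 25.4465) (75.3457, 54) (13.366, 54)]  |A|=884.871
8. canonical 3-gon: [(50.2159, 25.4465) (75.3457, 54) (13.366, 54)]
9. shoelace: 884.871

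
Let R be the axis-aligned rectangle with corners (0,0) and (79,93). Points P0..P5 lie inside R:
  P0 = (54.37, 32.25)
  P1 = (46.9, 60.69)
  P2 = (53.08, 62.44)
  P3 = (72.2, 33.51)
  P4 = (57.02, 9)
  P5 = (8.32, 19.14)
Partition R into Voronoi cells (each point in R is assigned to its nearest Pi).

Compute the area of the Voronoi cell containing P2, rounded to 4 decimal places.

1. box [0,79]×[0,93]: [(0, 0) (79, 0) (79, 93) (0, 93)]
2. ⊥bis P2·P0 via (53.725,47.345): [(0, 45.0494) (79, 48.425) (79, 93) (0, 93)]  |A|=3654.7632
3. ⊥bis P2·P1 via (49.99,61.565): [(54.0132, 47.3573) (79, 48.425) (79, 93) (41.0885, 93)]  |A|=1422.0845
4. ⊥bis P2·P3 via (62.64,47.975): [(54.0132, 47.3573) (62.2371, 47.7087) (79, 58.7874) (79, 93) (41.0885, 93)]  |A|=1335.2322
5. ⊥bis P2·P4 via (55.05,35.72): [(54.0132, 47.3573) (62.2371, 47.7087) (79, 58.7874) (79, 93) (41.0885, 93)]  |A|=1335.2322
6. ⊥bis P2·P5 via (30.7,40.79): [(54.0132, 47.3573) (62.2371, 47.7087) (79, 58.7874) (79, 93) (41.0885, 93)]  |A|=1335.2322
7. canonical 5-gon: [(54.0132, 47.3573) (62.2371, 47.7087) (79, 58.7874) (79, 93) (41.0885, 93)]
8. shoelace: 1335.2322

Area of P2's cell: 1335.2322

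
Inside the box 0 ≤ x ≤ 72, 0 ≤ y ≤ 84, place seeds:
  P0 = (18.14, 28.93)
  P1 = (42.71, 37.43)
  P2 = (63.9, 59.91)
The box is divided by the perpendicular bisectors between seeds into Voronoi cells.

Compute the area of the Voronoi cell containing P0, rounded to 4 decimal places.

1. box [0,72]×[0,84]: [(0, 0) (72, 0) (72, 84) (0, 84)]
2. ⊥bis P0·P1 via (30.425,33.18): [(0, 0) (41.9036, 0) (12.8438, 84) (0, 84)]  |A|=2299.3923
3. ⊥bis P0·P2 via (41.02,44.42): [(0, 0) (41.9036, 0) (12.8438, 84) (0, 84)]  |A|=2299.3923
4. canonical 4-gon: [(0, 0) (41.9036, 0) (12.8438, 84) (0, 84)]
5. shoelace: 2299.3923

Area of P0's cell: 2299.3923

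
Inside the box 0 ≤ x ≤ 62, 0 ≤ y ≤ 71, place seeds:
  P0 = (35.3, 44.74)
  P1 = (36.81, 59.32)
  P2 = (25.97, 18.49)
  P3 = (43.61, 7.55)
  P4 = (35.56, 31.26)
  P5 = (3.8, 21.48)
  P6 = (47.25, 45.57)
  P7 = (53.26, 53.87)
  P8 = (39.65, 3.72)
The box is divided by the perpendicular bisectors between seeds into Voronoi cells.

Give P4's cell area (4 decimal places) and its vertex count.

Area of P4's cell: 431.4412 (5 vertices)

1. box [0,62]×[0,71]: [(0, 0) (62, 0) (62, 71) (0, 71)]
2. ⊥bis P4·P0 via (35.43,38): [(0, 37.3166) (0, 0) (62, 0) (62, 38.5125)]  |A|=2350.7024
3. ⊥bis P4·P1 via (36.185,45.29): [(0, 37.3166) (0, 0) (62, 0) (62, 38.5125)]  |A|=2350.7024
4. ⊥bis P4·P2 via (30.765,24.875): [(13.8423, 37.5836) (62, 1.4182) (62, 38.5125)]  |A|=893.1889
5. ⊥bis P4·P3 via (39.585,19.405): [(13.8423, 37.5836) (38.5271, 19.0458) (62, 27.0153) (62, 38.5125)]  |A|=592.7693
6. ⊥bis P4·P5 via (19.68,26.37): [(16.2129, 37.6293) (16.9443, 35.2541) (38.5271, 19.0458) (62, 27.0153) (62, 38.5125)]  |A|=589.9371
7. ⊥bis P4·P6 via (41.405,38.415): [(41.7635, 38.1222) (16.2129, 37.6293) (16.9443, 35.2541) (38.5271, 19.0458) (57.3092, 25.4227)]  |A|=431.4412
8. ⊥bis P4·P7 via (44.41,42.565): [(41.7635, 38.1222) (16.2129, 37.6293) (16.9443, 35.2541) (38.5271, 19.0458) (57.3092, 25.4227)]  |A|=431.4412
9. ⊥bis P4·P8 via (37.605,17.49): [(41.7635, 38.1222) (16.2129, 37.6293) (16.9443, 35.2541) (38.5271, 19.0458) (57.3092, 25.4227)]  |A|=431.4412
10. canonical 5-gon: [(41.7635, 38.1222) (16.2129, 37.6293) (16.9443, 35.2541) (38.5271, 19.0458) (57.3092, 25.4227)]
11. shoelace: 431.4412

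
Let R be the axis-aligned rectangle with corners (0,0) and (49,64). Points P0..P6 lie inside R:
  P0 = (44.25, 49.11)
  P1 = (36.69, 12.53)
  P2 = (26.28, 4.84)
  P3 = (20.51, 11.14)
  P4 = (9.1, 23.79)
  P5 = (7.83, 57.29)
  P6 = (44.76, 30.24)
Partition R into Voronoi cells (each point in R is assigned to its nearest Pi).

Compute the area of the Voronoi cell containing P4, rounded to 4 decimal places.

Area of P4's cell: 639.9773

1. box [0,49]×[0,64]: [(0, 0) (49, 0) (49, 64) (0, 64)]
2. ⊥bis P4·P0 via (26.675,36.45): [(0, 0) (49, 0) (49, 5.4578) (6.8296, 64) (0, 64)]  |A|=1901.6248
3. ⊥bis P4·P1 via (22.895,18.16): [(0, 0) (15.4836, 0) (29.027, 33.1849) (6.8296, 64) (0, 64)]  |A|=1291.0004
4. ⊥bis P4·P2 via (17.69,14.315): [(0, 0) (1.9002, 0) (23.4611, 19.547) (29.027, 33.1849) (6.8296, 64) (0, 64)]  |A|=1158.2429
5. ⊥bis P4·P3 via (14.805,17.465): [(0, 4.1112) (27.1591, 28.6081) (29.027, 33.1849) (6.8296, 64) (0, 64)]  |A|=1013.6944
6. ⊥bis P4·P5 via (8.465,40.54): [(0, 40.2191) (0, 4.1112) (27.1591, 28.6081) (29.027, 33.1849) (23.3231, 41.1033)]  |A|=658.185
7. ⊥bis P4·P6 via (26.93,27.015): [(0, 40.2191) (0, 4.1112) (26.7144, 28.207) (24.7368, 39.1407) (23.3231, 41.1033)]  |A|=639.9773
8. canonical 5-gon: [(0, 40.2191) (0, 4.1112) (26.7144, 28.207) (24.7368, 39.1407) (23.3231, 41.1033)]
9. shoelace: 639.9773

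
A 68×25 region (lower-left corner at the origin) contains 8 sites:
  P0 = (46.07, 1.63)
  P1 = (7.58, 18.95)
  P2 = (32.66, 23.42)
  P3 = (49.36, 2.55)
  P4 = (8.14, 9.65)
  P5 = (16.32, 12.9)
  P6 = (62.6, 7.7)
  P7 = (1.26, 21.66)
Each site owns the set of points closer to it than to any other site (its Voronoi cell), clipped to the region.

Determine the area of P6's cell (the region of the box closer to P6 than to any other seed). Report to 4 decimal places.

1. box [0,68]×[0,25]: [(0, 0) (68, 0) (68, 25) (0, 25)]
2. ⊥bis P6·P0 via (54.335,4.665): [(56.048, 0) (68, 0) (68, 25) (46.8678, 25)]  |A|=413.5525
3. ⊥bis P6·P1 via (35.09,13.325): [(56.048, 0) (68, 0) (68, 25) (46.8678, 25)]  |A|=413.5525
4. ⊥bis P6·P2 via (47.63,15.56): [(49.2213, 18.5908) (56.048, 0) (68, 0) (68, 25) (52.5865, 25)]  |A|=395.2262
5. ⊥bis P6·P3 via (55.98,5.125): [(50.095, 20.2547) (57.9735, 0) (68, 0) (68, 25) (52.5865, 25)]  |A|=361.926
6. ⊥bis P6·P4 via (35.37,8.675): [(50.095, 20.2547) (57.9735, 0) (68, 0) (68, 25) (52.5865, 25)]  |A|=361.926
7. ⊥bis P6·P5 via (39.46,10.3): [(50.095, 20.2547) (57.9735, 0) (68, 0) (68, 25) (52.5865, 25)]  |A|=361.926
8. ⊥bis P6·P7 via (31.93,14.68): [(50.095, 20.2547) (57.9735, 0) (68, 0) (68, 25) (52.5865, 25)]  |A|=361.926
9. canonical 5-gon: [(50.095, 20.2547) (57.9735, 0) (68, 0) (68, 25) (52.5865, 25)]
10. shoelace: 361.926

Area of P6's cell: 361.9260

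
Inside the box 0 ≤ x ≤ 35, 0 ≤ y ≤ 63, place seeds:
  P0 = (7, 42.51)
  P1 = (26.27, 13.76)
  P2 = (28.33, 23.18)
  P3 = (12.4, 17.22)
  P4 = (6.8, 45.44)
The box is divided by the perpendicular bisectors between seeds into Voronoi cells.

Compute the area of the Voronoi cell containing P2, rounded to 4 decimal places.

1. box [0,35]×[0,63]: [(0, 0) (35, 0) (35, 63) (0, 63)]
2. ⊥bis P2·P0 via (17.665,32.845): [(0, 13.3523) (0, 0) (35, 0) (35, 51.9736)]  |A|=1143.2025
3. ⊥bis P2·P1 via (27.3,18.47): [(8.3862, 22.6061) (35, 16.7861) (35, 51.9736)]  |A|=468.2361
4. ⊥bis P2·P3 via (20.365,20.2): [(16.2275, 31.2588) (20.452, 19.9676) (35, 16.7861) (35, 51.9736)]  |A|=405.6907
5. ⊥bis P2·P4 via (17.565,34.31): [(29.1263, 45.4922) (16.2275, 31.2588) (20.452, 19.9676) (35, 16.7861) (35, 51.1732)]  |A|=403.3402
6. canonical 5-gon: [(29.1263, 45.4922) (16.2275, 31.2588) (20.452, 19.9676) (35, 16.7861) (35, 51.1732)]
7. shoelace: 403.3402

Area of P2's cell: 403.3402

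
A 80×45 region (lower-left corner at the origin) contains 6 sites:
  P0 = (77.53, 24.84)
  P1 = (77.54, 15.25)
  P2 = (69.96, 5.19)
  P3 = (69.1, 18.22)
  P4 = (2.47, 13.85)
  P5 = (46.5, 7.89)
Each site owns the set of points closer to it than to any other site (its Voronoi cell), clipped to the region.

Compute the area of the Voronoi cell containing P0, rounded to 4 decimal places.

Area of P0's cell: 382.2451

1. box [0,80]×[0,45]: [(0, 0) (80, 0) (80, 45) (0, 45)]
2. ⊥bis P0·P1 via (77.535,20.045): [(0, 19.9642) (80, 20.0476) (80, 45) (0, 45)]  |A|=1999.5312
3. ⊥bis P0·P2 via (73.745,15.015): [(0, 43.4247) (60.7337, 20.0275) (80, 20.0476) (80, 45) (0, 45)]  |A|=1287.1092
4. ⊥bis P0·P3 via (73.315,21.53): [(74.4837, 20.0418) (80, 20.0476) (80, 45) (54.8842, 45)]  |A|=382.2451
5. ⊥bis P0·P4 via (40,19.345): [(74.4837, 20.0418) (80, 20.0476) (80, 45) (54.8842, 45)]  |A|=382.2451
6. ⊥bis P0·P5 via (62.015,16.365): [(74.4837, 20.0418) (80, 20.0476) (80, 45) (54.8842, 45)]  |A|=382.2451
7. canonical 4-gon: [(74.4837, 20.0418) (80, 20.0476) (80, 45) (54.8842, 45)]
8. shoelace: 382.2451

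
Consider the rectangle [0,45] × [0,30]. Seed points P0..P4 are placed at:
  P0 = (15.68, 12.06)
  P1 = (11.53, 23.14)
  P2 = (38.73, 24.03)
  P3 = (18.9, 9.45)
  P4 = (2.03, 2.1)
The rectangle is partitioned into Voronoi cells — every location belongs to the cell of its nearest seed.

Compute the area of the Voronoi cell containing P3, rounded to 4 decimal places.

Area of P3's cell: 334.9173

1. box [0,45]×[0,30]: [(0, 0) (45, 0) (45, 30) (0, 30)]
2. ⊥bis P3·P0 via (17.29,10.755): [(8.5724, 0) (45, 0) (45, 30) (32.8892, 30)]  |A|=728.0753
3. ⊥bis P3·P1 via (15.215,16.295): [(26.8635, 22.5659) (8.5724, 0) (45, 0) (45, 30) (40.6725, 30)]  |A|=699.1447
4. ⊥bis P3·P2 via (28.815,16.74): [(25.6407, 21.0574) (8.5724, 0) (41.1231, 0)]  |A|=342.7152
5. ⊥bis P3·P4 via (10.465,5.775): [(25.6407, 21.0574) (11.4398, 3.5375) (12.9811, 0) (41.1231, 0)]  |A|=334.9173
6. canonical 4-gon: [(25.6407, 21.0574) (11.4398, 3.5375) (12.9811, 0) (41.1231, 0)]
7. shoelace: 334.9173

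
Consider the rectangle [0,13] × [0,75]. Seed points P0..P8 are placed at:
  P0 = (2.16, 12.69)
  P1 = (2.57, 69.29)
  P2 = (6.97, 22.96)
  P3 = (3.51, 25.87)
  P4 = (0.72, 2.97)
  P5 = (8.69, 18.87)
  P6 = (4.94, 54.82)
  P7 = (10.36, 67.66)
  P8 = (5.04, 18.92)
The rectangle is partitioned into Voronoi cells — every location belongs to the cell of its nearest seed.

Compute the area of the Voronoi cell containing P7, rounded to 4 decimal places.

Area of P7's cell: 95.5722

1. box [0,13]×[0,75]: [(0, 0) (13, 0) (13, 75) (0, 75)]
2. ⊥bis P7·P0 via (6.26,40.175): [(0, 41.1088) (13, 39.1696) (13, 75) (0, 75)]  |A|=453.1904
3. ⊥bis P7·P1 via (6.465,68.475): [(0.7165, 41.0019) (13, 39.1696) (13, 75) (7.8303, 75)]  |A|=307.9419
4. ⊥bis P7·P2 via (8.665,45.31): [(1.728, 45.8361) (13, 44.9812) (13, 75) (7.8303, 75)]  |A|=244.5703
5. ⊥bis P7·P3 via (6.935,46.765): [(2.0886, 47.5594) (13, 45.7709) (13, 75) (7.8303, 75)]  |A|=230.3957
6. ⊥bis P7·P4 via (5.54,35.315): [(2.0886, 47.5594) (13, 45.7709) (13, 75) (7.8303, 75)]  |A|=230.3957
7. ⊥bis P7·P5 via (9.525,43.265): [(2.0886, 47.5594) (13, 45.7709) (13, 75) (7.8303, 75)]  |A|=230.3957
8. ⊥bis P7·P6 via (7.65,61.24): [(5.1702, 62.2868) (13, 58.9817) (13, 75) (7.8303, 75)]  |A|=95.5722
9. ⊥bis P7·P8 via (7.7,43.29): [(5.1702, 62.2868) (13, 58.9817) (13, 75) (7.8303, 75)]  |A|=95.5722
10. canonical 4-gon: [(5.1702, 62.2868) (13, 58.9817) (13, 75) (7.8303, 75)]
11. shoelace: 95.5722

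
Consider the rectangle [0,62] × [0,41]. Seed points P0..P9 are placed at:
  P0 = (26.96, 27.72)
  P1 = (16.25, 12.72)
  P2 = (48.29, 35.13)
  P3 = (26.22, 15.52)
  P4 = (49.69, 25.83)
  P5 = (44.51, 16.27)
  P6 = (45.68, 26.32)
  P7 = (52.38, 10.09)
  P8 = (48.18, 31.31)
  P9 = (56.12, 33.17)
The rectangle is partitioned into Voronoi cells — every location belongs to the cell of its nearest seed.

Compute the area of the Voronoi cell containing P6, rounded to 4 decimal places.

Area of P6's cell: 107.1437

1. box [0,62]×[0,41]: [(0, 0) (62, 0) (62, 41) (0, 41)]
2. ⊥bis P6·P0 via (36.32,27.02): [(34.2993, 0) (62, 0) (62, 41) (37.3655, 41)]  |A|=1072.8719
3. ⊥bis P6·P1 via (30.965,19.52): [(35.0913, 10.5908) (39.9855, 0) (62, 0) (62, 41) (37.3655, 41)]  |A|=1042.7614
4. ⊥bis P6·P2 via (46.985,30.725): [(36.8222, 33.7358) (35.0913, 10.5908) (39.9855, 0) (62, 0) (62, 26.2767)]  |A|=767.9367
5. ⊥bis P6·P3 via (35.95,20.92): [(36.8222, 33.7358) (35.874, 21.0569) (47.5603, 0) (62, 0) (62, 26.2767)]  |A|=658.4296
6. ⊥bis P6·P4 via (47.685,26.075): [(48.2089, 30.3624) (36.8222, 33.7358) (35.874, 21.0569) (45.0512, 4.521)]  |A|=218.4677
7. ⊥bis P6·P5 via (45.095,21.295): [(47.0728, 21.0648) (48.2089, 30.3624) (36.8222, 33.7358) (35.9713, 22.3572)]  |A|=118.5605
8. ⊥bis P6·P7 via (49.03,18.205): [(47.0728, 21.0648) (48.2089, 30.3624) (36.8222, 33.7358) (35.9713, 22.3572)]  |A|=118.5605
9. ⊥bis P6·P8 via (46.93,28.815): [(47.0728, 21.0648) (47.9569, 28.3005) (37.5219, 33.5285) (36.8222, 33.7358) (35.9713, 22.3572)]  |A|=107.1437
10. ⊥bis P6·P9 via (50.9,29.745): [(47.0728, 21.0648) (47.9569, 28.3005) (37.5219, 33.5285) (36.8222, 33.7358) (35.9713, 22.3572)]  |A|=107.1437
11. canonical 5-gon: [(47.0728, 21.0648) (47.9569, 28.3005) (37.5219, 33.5285) (36.8222, 33.7358) (35.9713, 22.3572)]
12. shoelace: 107.1437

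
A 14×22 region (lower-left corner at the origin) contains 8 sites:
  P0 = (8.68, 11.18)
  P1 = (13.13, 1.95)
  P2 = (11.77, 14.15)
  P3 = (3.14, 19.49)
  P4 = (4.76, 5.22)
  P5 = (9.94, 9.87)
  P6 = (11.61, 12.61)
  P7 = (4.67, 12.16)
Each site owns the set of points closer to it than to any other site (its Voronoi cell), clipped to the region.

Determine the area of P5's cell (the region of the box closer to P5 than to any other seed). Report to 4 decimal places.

Area of P5's cell: 27.8147

1. box [0,14]×[0,22]: [(0, 0) (14, 0) (14, 22) (0, 22)]
2. ⊥bis P5·P0 via (9.31,10.525): [(0, 1.5703) (0, 0) (14, 0) (14, 15.036)]  |A|=116.2444
3. ⊥bis P5·P1 via (11.535,5.91): [(0, 1.5703) (0, 1.264) (14, 6.9028) (14, 15.036)]  |A|=59.0767
4. ⊥bis P5·P2 via (10.855,12.01): [(10.8543, 12.0103) (0, 1.5703) (0, 1.264) (14, 6.9028) (14, 10.6653)]  |A|=52.2022
5. ⊥bis P5·P3 via (6.54,14.68): [(10.8543, 12.0103) (0, 1.5703) (0, 1.264) (14, 6.9028) (14, 10.6653)]  |A|=52.2022
6. ⊥bis P5·P4 via (7.35,7.545): [(10.8543, 12.0103) (6.8226, 8.1325) (9.5393, 5.1062) (14, 6.9028) (14, 10.6653)]  |A|=31.5033
7. ⊥bis P5·P6 via (10.775,11.24): [(10.3333, 11.5092) (6.8226, 8.1325) (9.5393, 5.1062) (14, 6.9028) (14, 9.2744)]  |A|=27.8147
8. ⊥bis P5·P7 via (7.305,11.015): [(10.3333, 11.5092) (6.8226, 8.1325) (9.5393, 5.1062) (14, 6.9028) (14, 9.2744)]  |A|=27.8147
9. canonical 5-gon: [(10.3333, 11.5092) (6.8226, 8.1325) (9.5393, 5.1062) (14, 6.9028) (14, 9.2744)]
10. shoelace: 27.8147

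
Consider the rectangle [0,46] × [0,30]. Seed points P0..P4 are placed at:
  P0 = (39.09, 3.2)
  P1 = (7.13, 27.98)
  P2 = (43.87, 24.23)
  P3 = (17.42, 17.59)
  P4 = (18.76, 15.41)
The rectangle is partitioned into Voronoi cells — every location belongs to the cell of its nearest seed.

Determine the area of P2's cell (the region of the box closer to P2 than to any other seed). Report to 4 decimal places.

1. box [0,46]×[0,30]: [(0, 0) (46, 0) (46, 30) (0, 30)]
2. ⊥bis P2·P0 via (41.48,13.715): [(0, 23.1432) (46, 12.6876) (46, 30) (0, 30)]  |A|=555.8916
3. ⊥bis P2·P1 via (25.5,26.105): [(24.6264, 17.5457) (46, 12.6876) (46, 30) (25.8976, 30)]  |A|=310.1947
4. ⊥bis P2·P3 via (30.645,20.91): [(31.9049, 15.8914) (46, 12.6876) (46, 30) (28.363, 30)]  |A|=246.4266
5. ⊥bis P2·P4 via (31.315,19.82): [(29.9257, 23.7752) (32.7635, 15.6962) (46, 12.6876) (46, 30) (28.363, 30)]  |A|=243.2351
6. canonical 5-gon: [(29.9257, 23.7752) (32.7635, 15.6962) (46, 12.6876) (46, 30) (28.363, 30)]
7. shoelace: 243.2351

Area of P2's cell: 243.2351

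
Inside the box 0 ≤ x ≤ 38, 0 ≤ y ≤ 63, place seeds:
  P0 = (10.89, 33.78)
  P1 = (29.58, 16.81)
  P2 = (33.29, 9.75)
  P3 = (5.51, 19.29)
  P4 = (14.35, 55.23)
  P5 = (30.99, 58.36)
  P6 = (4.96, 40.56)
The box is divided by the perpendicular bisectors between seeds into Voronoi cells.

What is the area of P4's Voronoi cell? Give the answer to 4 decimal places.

Area of P4's cell: 370.4493

1. box [0,38]×[0,63]: [(0, 0) (38, 0) (38, 63) (0, 63)]
2. ⊥bis P4·P0 via (12.62,44.505): [(0, 46.5407) (38, 40.4111) (38, 63) (0, 63)]  |A|=741.9169
3. ⊥bis P4·P1 via (21.965,36.02): [(0, 46.5407) (34.4761, 40.9795) (38, 42.3764) (38, 63) (0, 63)]  |A|=738.454
4. ⊥bis P4·P2 via (23.82,32.49): [(0, 46.5407) (34.4761, 40.9795) (38, 42.3764) (38, 63) (0, 63)]  |A|=738.454
5. ⊥bis P4·P3 via (9.93,37.26): [(0, 46.5407) (34.4761, 40.9795) (38, 42.3764) (38, 63) (0, 63)]  |A|=738.454
6. ⊥bis P4·P5 via (22.67,56.795): [(0, 46.5407) (25.3686, 42.4486) (21.5028, 63) (0, 63)]  |A|=429.7316
7. ⊥bis P4·P6 via (9.655,47.895): [(0, 54.075) (15.7366, 44.0023) (25.3686, 42.4486) (21.5028, 63) (0, 63)]  |A|=370.4493
8. canonical 5-gon: [(0, 54.075) (15.7366, 44.0023) (25.3686, 42.4486) (21.5028, 63) (0, 63)]
9. shoelace: 370.4493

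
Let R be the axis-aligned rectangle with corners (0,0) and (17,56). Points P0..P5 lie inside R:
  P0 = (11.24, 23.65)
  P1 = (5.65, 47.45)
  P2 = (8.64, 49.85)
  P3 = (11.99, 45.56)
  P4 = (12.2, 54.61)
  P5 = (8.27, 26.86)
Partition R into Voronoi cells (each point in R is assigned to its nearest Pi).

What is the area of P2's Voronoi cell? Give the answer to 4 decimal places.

Area of P2's cell: 46.8347

1. box [0,17]×[0,56]: [(0, 0) (17, 0) (17, 56) (0, 56)]
2. ⊥bis P2·P0 via (9.94,36.75): [(0, 35.7636) (17, 37.4506) (17, 56) (0, 56)]  |A|=329.6793
3. ⊥bis P2·P1 via (7.145,48.65): [(16.1983, 37.3711) (17, 37.4506) (17, 56) (1.2453, 56)]  |A|=154.1816
4. ⊥bis P2·P3 via (10.315,47.705): [(8.8327, 46.5475) (17, 52.9252) (17, 56) (1.2453, 56)]  |A|=87.0172
5. ⊥bis P2·P4 via (10.42,52.23): [(8.8327, 46.5475) (13.3262, 50.0564) (5.3792, 56) (1.2453, 56)]  |A|=46.8347
6. ⊥bis P2·P5 via (8.455,38.355): [(8.8327, 46.5475) (13.3262, 50.0564) (5.3792, 56) (1.2453, 56)]  |A|=46.8347
7. canonical 4-gon: [(8.8327, 46.5475) (13.3262, 50.0564) (5.3792, 56) (1.2453, 56)]
8. shoelace: 46.8347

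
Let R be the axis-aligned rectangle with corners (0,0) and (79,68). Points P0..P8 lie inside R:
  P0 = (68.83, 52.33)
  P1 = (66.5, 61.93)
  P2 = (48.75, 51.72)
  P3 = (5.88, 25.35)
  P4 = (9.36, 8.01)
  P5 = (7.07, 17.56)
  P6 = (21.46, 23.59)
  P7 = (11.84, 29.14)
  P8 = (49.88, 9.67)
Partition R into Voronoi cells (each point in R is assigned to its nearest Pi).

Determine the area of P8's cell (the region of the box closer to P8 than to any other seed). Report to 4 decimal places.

Area of P8's cell: 1264.6140

1. box [0,79]×[0,68]: [(0, 0) (79, 0) (79, 68) (0, 68)]
2. ⊥bis P8·P0 via (59.355,31): [(0, 57.3661) (0, 0) (79, 0) (79, 22.2735)]  |A|=3145.7634
3. ⊥bis P8·P1 via (58.19,35.8): [(24.2517, 46.5932) (0, 54.3059) (0, 0) (79, 0) (79, 22.2735)]  |A|=3108.6559
4. ⊥bis P8·P2 via (49.315,30.695): [(59.4297, 30.9668) (0, 29.3698) (0, 0) (79, 0) (79, 22.2735)]  |A|=2313.8568
5. ⊥bis P8·P3 via (27.88,17.51): [(59.4297, 30.9668) (32.4168, 30.2409) (21.6401, 0) (79, 0) (79, 22.2735)]  |A|=1510.6118
6. ⊥bis P8·P4 via (29.62,8.84): [(59.4297, 30.9668) (32.4168, 30.2409) (29.122, 20.9953) (29.9822, 0) (79, 0) (79, 22.2735)]  |A|=1423.0396
7. ⊥bis P8·P5 via (28.475,13.615): [(59.4297, 30.9668) (32.4168, 30.2409) (30.5991, 25.1402) (29.2517, 17.8294) (29.9822, 0) (79, 0) (79, 22.2735)]  |A|=1420.4327
8. ⊥bis P8·P6 via (35.67,16.63): [(59.4297, 30.9668) (42.4689, 30.511) (29.7925, 4.63) (29.9822, 0) (79, 0) (79, 22.2735)]  |A|=1264.614
9. ⊥bis P8·P7 via (30.86,19.405): [(59.4297, 30.9668) (42.4689, 30.511) (29.7925, 4.63) (29.9822, 0) (79, 0) (79, 22.2735)]  |A|=1264.614
10. canonical 6-gon: [(59.4297, 30.9668) (42.4689, 30.511) (29.7925, 4.63) (29.9822, 0) (79, 0) (79, 22.2735)]
11. shoelace: 1264.614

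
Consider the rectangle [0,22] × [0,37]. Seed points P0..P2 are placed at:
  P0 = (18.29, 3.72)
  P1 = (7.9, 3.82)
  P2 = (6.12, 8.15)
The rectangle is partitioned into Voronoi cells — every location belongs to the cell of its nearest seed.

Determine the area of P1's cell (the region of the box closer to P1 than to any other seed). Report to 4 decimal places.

1. box [0,22]×[0,37]: [(0, 0) (22, 0) (22, 37) (0, 37)]
2. ⊥bis P1·P0 via (13.095,3.77): [(0, 0) (13.0587, 0) (13.4148, 37) (0, 37)]  |A|=489.7605
3. ⊥bis P1·P2 via (7.01,5.985): [(0, 3.1033) (0, 0) (13.0587, 0) (13.1406, 8.5052)]  |A|=75.9229
4. canonical 4-gon: [(0, 3.1033) (0, 0) (13.0587, 0) (13.1406, 8.5052)]
5. shoelace: 75.9229

Area of P1's cell: 75.9229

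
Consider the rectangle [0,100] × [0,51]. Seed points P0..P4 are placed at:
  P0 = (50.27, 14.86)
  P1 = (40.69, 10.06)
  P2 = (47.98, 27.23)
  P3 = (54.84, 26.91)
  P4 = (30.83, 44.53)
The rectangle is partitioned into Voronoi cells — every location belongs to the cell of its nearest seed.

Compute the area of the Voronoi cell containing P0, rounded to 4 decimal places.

1. box [0,100]×[0,51]: [(0, 0) (100, 0) (100, 51) (0, 51)]
2. ⊥bis P0·P1 via (45.48,12.46): [(51.723, 0) (100, 0) (100, 51) (26.1698, 51)]  |A|=3113.7342
3. ⊥bis P0·P2 via (49.125,21.045): [(41.8531, 19.6988) (51.723, 0) (100, 0) (100, 30.4632)]  |A|=1361.1714
4. ⊥bis P0·P3 via (52.555,20.885): [(51.1464, 21.4192) (41.8531, 19.6988) (51.723, 0) (100, 0) (100, 2.8913)]  |A|=687.6778
5. ⊥bis P0·P4 via (40.55,29.695): [(51.1464, 21.4192) (41.8531, 19.6988) (51.723, 0) (100, 0) (100, 2.8913)]  |A|=687.6778
6. canonical 5-gon: [(51.1464, 21.4192) (41.8531, 19.6988) (51.723, 0) (100, 0) (100, 2.8913)]
7. shoelace: 687.6778

Area of P0's cell: 687.6778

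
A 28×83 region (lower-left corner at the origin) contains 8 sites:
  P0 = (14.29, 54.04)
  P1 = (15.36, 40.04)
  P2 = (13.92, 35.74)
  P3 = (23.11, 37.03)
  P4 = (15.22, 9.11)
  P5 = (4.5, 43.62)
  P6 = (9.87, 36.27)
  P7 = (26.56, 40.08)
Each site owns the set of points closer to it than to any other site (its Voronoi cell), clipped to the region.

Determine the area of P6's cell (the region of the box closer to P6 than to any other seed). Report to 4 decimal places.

Area of P6's cell: 194.3768

1. box [0,28]×[0,83]: [(0, 0) (28, 0) (28, 83) (0, 83)]
2. ⊥bis P6·P0 via (12.08,45.155): [(0, 48.1597) (0, 0) (28, 0) (28, 41.1952)]  |A|=1250.9681
3. ⊥bis P6·P1 via (12.615,38.155): [(6.9281, 46.4365) (0, 48.1597) (0, 0) (28, 0) (28, 15.7508)]  |A|=982.8881
4. ⊥bis P6·P2 via (11.895,36.005): [(12.2466, 38.6915) (6.9281, 46.4365) (0, 48.1597) (0, 0) (7.1832, 0)]  |A|=456.107
5. ⊥bis P6·P3 via (16.49,36.65): [(12.2466, 38.6915) (6.9281, 46.4365) (0, 48.1597) (0, 0) (7.1832, 0)]  |A|=456.107
6. ⊥bis P6·P4 via (12.545,22.69): [(10.0892, 22.2063) (12.2466, 38.6915) (6.9281, 46.4365) (0, 48.1597) (0, 20.2189)]  |A|=274.3541
7. ⊥bis P6·P5 via (7.185,39.945): [(10.0892, 22.2063) (12.2466, 38.6915) (9.9823, 41.9888) (0, 34.6956) (0, 20.2189)]  |A|=194.3768
8. ⊥bis P6·P7 via (18.215,38.175): [(10.0892, 22.2063) (12.2466, 38.6915) (9.9823, 41.9888) (0, 34.6956) (0, 20.2189)]  |A|=194.3768
9. canonical 5-gon: [(10.0892, 22.2063) (12.2466, 38.6915) (9.9823, 41.9888) (0, 34.6956) (0, 20.2189)]
10. shoelace: 194.3768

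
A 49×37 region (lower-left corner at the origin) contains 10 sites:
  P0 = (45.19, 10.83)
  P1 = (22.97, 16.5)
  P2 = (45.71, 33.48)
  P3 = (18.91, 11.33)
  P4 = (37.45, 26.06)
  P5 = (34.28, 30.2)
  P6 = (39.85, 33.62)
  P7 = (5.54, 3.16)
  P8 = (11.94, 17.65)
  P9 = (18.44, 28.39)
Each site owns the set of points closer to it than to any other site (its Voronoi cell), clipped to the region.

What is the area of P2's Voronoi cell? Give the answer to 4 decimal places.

Area of P2's cell: 74.8304

1. box [0,49]×[0,37]: [(0, 0) (49, 0) (49, 37) (0, 37)]
2. ⊥bis P2·P0 via (45.45,22.155): [(0, 23.1984) (49, 22.0735) (49, 37) (0, 37)]  |A|=703.8374
3. ⊥bis P2·P1 via (34.34,24.99): [(36.3, 22.3651) (49, 22.0735) (49, 37) (25.3721, 37)]  |A|=267.6793
4. ⊥bis P2·P3 via (32.31,22.405): [(36.3, 22.3651) (49, 22.0735) (49, 37) (25.3721, 37)]  |A|=267.6793
5. ⊥bis P2·P4 via (41.58,29.77): [(48.4831, 22.0854) (49, 22.0735) (49, 37) (35.0853, 37)]  |A|=107.6241
6. ⊥bis P2·P5 via (39.995,31.84): [(40.1238, 31.391) (48.4831, 22.0854) (49, 22.0735) (49, 37) (38.5143, 37)]  |A|=98.0074
7. ⊥bis P2·P6 via (42.78,33.55): [(42.6609, 28.5667) (48.4831, 22.0854) (49, 22.0735) (49, 37) (42.8624, 37)]  |A|=74.8304
8. ⊥bis P2·P7 via (25.625,18.32): [(42.6609, 28.5667) (48.4831, 22.0854) (49, 22.0735) (49, 37) (42.8624, 37)]  |A|=74.8304
9. ⊥bis P2·P8 via (28.825,25.565): [(42.6609, 28.5667) (48.4831, 22.0854) (49, 22.0735) (49, 37) (42.8624, 37)]  |A|=74.8304
10. ⊥bis P2·P9 via (32.075,30.935): [(42.6609, 28.5667) (48.4831, 22.0854) (49, 22.0735) (49, 37) (42.8624, 37)]  |A|=74.8304
11. canonical 5-gon: [(42.6609, 28.5667) (48.4831, 22.0854) (49, 22.0735) (49, 37) (42.8624, 37)]
12. shoelace: 74.8304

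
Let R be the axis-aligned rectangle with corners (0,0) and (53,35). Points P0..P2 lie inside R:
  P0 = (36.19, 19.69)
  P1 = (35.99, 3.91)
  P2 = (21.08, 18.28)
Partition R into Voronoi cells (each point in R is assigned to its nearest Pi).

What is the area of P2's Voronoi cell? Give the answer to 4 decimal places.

1. box [0,53]×[0,35]: [(0, 0) (53, 0) (53, 35) (0, 35)]
2. ⊥bis P2·P0 via (28.635,18.985): [(0, 0) (30.4066, 0) (27.1405, 35) (0, 35)]  |A|=1007.0751
3. ⊥bis P2·P1 via (28.535,11.095): [(0, 0) (17.8418, 0) (29.2974, 11.8861) (27.1405, 35) (0, 35)]  |A|=932.4021
4. canonical 5-gon: [(0, 0) (17.8418, 0) (29.2974, 11.8861) (27.1405, 35) (0, 35)]
5. shoelace: 932.4021

Area of P2's cell: 932.4021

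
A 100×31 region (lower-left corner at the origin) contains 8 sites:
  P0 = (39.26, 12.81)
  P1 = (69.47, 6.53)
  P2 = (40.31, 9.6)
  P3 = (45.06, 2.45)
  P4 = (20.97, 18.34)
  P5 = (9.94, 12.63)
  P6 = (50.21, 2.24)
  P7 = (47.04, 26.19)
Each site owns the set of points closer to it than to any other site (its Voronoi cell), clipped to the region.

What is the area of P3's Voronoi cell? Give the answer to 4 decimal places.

Area of P3's cell: 66.1892

1. box [0,100]×[0,31]: [(0, 0) (100, 0) (100, 31) (0, 31)]
2. ⊥bis P3·P0 via (42.16,7.63): [(28.5312, 0) (100, 0) (100, 31) (83.9037, 31)]  |A|=1357.2591
3. ⊥bis P3·P1 via (57.265,4.49): [(55.4926, 15.0942) (28.5312, 0) (58.0155, 0)]  |A|=222.5202
4. ⊥bis P3·P2 via (42.685,6.025): [(55.5769, 14.5896) (33.6158, 0) (58.0155, 0)]  |A|=177.9903
5. ⊥bis P3·P4 via (33.015,10.395): [(55.5769, 14.5896) (33.6158, 0) (58.0155, 0)]  |A|=177.9903
6. ⊥bis P3·P5 via (27.5,7.54): [(55.5769, 14.5896) (33.6158, 0) (58.0155, 0)]  |A|=177.9903
7. ⊥bis P3·P6 via (47.635,2.345): [(47.9271, 9.5075) (33.6158, 0) (47.5394, 0)]  |A|=66.1892
8. ⊥bis P3·P7 via (46.05,14.32): [(47.9271, 9.5075) (33.6158, 0) (47.5394, 0)]  |A|=66.1892
9. canonical 3-gon: [(47.9271, 9.5075) (33.6158, 0) (47.5394, 0)]
10. shoelace: 66.1892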